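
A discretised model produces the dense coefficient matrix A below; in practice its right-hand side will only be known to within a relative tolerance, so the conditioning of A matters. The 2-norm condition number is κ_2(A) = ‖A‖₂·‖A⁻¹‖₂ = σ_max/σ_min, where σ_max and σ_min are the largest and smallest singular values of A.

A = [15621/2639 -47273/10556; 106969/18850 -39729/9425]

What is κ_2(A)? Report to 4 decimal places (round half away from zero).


227.5000

M = AᵀA = [1392051229/20702500 -1044006903/20702500; -1044006903/20702500 3132188809/82810000]. tr(M)=348015749/3312400, det(M)=2825761/13249600
eigenvalues of AᵀA: λ = (tr ± √(tr²−4·det))/2 = 1681/16, 1681/828100
κ = σ_max/σ_min = (41/4)/(41/910) = 227.5000


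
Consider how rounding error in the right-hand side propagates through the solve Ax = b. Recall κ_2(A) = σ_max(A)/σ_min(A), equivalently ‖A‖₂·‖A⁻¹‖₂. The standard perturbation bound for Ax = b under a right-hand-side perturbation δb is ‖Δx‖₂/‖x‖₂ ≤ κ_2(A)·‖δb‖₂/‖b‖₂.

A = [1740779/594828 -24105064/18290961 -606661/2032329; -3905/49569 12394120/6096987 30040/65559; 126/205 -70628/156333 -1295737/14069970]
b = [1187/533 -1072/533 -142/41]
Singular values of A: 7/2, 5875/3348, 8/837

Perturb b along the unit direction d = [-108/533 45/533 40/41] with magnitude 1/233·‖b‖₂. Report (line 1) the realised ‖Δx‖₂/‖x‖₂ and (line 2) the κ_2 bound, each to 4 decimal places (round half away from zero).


largest singular value 7/2, smallest 8/837
κ = σ_max/σ_min = (7/2)/(8/837) = 366.1875
perturbation bound = 366.1875·1/233 = 1.5716
solve Ax = b  →  x = [0.1152 91.0866 -408.4680]
2-norm of b is 4.5826; of x, 418.5008
re-solving with b+δb shifts x by Δx of norm 2.0577
dividing the unrounded norms, ‖Δx‖/‖x‖ = 0.0049
realised/bound (from unrounded values) ≈ 0.0031

0.0049
1.5716


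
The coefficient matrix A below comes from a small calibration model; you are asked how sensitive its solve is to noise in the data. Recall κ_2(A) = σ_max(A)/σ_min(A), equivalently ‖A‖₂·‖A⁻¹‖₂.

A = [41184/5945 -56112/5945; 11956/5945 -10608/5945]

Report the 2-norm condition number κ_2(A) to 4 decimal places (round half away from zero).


21.7500

AᵀA = [1094032/21025 -1450176/21025; -1450176/21025 1939968/21025]; tr = 121360/841, det = 36864/841
solving λ² − 121360/841·λ + 36864/841 = 0 gives λ = 144, 256/841
κ = σ_max/σ_min = 12/(16/29) = 21.7500


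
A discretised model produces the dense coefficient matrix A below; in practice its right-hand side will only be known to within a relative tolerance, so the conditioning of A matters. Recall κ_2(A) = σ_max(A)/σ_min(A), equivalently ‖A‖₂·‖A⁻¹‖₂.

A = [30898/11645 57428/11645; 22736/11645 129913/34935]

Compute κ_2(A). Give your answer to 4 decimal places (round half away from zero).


205.5000

AᵀA = [58864484/5424241 331077320/16272723; 331077320/16272723 1862366569/48818169]; tr = 8277325/168921, det = 9604/168921
λ_max, λ_min = (8277325/168921 ± √68507619886489/28534304241)/2 = 49, 196/168921
κ_2(A) = √(λ_max/λ_min) = √(49 / (196/168921)) = 205.5000


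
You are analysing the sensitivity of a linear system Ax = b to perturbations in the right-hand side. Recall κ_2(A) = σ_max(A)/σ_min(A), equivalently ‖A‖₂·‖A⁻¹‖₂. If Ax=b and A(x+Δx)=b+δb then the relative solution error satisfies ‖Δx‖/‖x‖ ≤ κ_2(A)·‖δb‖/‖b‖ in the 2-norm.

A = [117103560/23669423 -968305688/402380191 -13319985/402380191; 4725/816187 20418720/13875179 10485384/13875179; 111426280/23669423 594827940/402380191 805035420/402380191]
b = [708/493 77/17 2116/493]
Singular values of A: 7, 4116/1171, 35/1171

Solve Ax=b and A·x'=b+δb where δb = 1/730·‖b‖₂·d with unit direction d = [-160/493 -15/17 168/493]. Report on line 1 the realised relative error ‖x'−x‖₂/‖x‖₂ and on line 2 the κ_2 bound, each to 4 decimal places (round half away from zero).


largest singular value 7, smallest 35/1171
κ = σ_max/σ_min = 7/(35/1171) = 234.2000
κ_2(A)·‖δb‖/‖b‖ = 0.3208
solve Ax = b  →  x = [22.5902 47.0267 -85.7567]
‖b‖ = 6.4031, ‖x‖ = 100.3795
δb = ε·‖b‖·d = [-0.0028 -0.0077 0.0030]; solving A·Δx = δb gives ‖Δx‖ = 0.2935
realised ‖Δx‖/‖x‖ = 0.0029
realised/bound (from unrounded values) ≈ 0.0091

0.0029
0.3208


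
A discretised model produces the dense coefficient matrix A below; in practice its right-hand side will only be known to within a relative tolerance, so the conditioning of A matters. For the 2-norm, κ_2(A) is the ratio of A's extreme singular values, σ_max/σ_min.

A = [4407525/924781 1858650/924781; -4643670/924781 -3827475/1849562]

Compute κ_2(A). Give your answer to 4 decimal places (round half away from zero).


245.3000

form AᵀA = [48739533525/1016908321 20307742875/1016908321; 20307742875/1016908321 33850040625/4067633284] with trace 1353894525/24068836 and determinant 1265625/24068836
solving λ² − 1353894525/24068836·λ + 1265625/24068836 = 0 gives λ = 225/4, 5625/6017209
κ = σ_max/σ_min = (15/2)/(75/2453) = 245.3000


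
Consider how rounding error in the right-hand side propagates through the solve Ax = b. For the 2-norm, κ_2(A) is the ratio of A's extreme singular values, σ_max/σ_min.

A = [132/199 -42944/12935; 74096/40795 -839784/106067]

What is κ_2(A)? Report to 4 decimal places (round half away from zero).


99.5000

form AᵀA = [6222460816/1664232025 -5519505024/332846405; -5519505024/332846405 122668684864/1664232025] with trace 15335056/198005 and determinant 14992384/24750625
char-poly roots: 1936/25 and 7744/990025
κ_2(A) = √(λ_max/λ_min) = √((1936/25) / (7744/990025)) = 99.5000


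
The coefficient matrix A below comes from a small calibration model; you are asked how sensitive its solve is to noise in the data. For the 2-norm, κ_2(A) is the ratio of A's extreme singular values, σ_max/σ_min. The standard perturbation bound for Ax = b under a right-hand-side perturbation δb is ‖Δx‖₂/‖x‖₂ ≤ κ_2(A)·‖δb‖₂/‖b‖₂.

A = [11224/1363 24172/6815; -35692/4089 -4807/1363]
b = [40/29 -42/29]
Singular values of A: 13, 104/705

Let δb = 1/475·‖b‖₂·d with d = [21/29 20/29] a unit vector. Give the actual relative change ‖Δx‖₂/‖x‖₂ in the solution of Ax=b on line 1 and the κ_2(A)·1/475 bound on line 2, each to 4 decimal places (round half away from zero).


largest singular value 13, smallest 104/705
κ = σ_max/σ_min = 13/(104/705) = 88.1250
worst-case relative error ≤ 88.1250 × 1/475 = 0.1855
solve Ax = b  →  x = [0.1420 0.0592]
2-norm of b is 2.0000; of x, 0.1538
Δx = A⁻¹·δb where δb = 1/475·2.0000·d; ‖Δx‖ = 0.0285
relative error = 0.1855
realised/bound = 1 exactly: the bound is attained for this b and d

0.1855
0.1855


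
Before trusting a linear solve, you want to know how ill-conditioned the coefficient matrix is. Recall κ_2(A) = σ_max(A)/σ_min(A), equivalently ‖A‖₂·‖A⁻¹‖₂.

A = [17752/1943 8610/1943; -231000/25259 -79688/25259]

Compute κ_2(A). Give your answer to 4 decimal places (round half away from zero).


16.7500

AᵀA = [126775936/758641 52602480/758641; 52602480/758641 22447684/758641]; tr = 882980/4489, det = 614656/4489
char-poly roots: 196 and 3136/4489
σ_max=√196=14, σ_min=√(3136/4489)=(56/67) → κ = 16.7500


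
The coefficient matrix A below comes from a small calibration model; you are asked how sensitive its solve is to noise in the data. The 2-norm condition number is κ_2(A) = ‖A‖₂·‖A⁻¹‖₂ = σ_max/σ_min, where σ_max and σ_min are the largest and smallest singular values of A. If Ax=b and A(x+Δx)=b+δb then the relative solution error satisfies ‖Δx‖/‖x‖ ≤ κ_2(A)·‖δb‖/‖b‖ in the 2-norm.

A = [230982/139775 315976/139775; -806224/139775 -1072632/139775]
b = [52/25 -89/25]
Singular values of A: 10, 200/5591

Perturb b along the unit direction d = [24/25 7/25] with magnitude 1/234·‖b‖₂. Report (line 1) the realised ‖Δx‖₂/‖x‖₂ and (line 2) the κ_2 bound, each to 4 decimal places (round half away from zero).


largest singular value 10, smallest 200/5591
κ = σ_max/σ_min = 10/(200/5591) = 279.5500
worst-case relative error ≤ 279.5500 × 1/234 = 1.1947
solve Ax = b  →  x = [-22.1240 17.0930]
2-norm of b is 4.1231; of x, 27.9579
δb = ε·‖b‖·d = [0.0169 0.0049]; solving A·Δx = δb gives ‖Δx‖ = 0.4926
dividing the unrounded norms, ‖Δx‖/‖x‖ = 0.0176
so the bound overstates the realised error by a factor of ≈ 67.8078 (computed from the unrounded values)

0.0176
1.1947


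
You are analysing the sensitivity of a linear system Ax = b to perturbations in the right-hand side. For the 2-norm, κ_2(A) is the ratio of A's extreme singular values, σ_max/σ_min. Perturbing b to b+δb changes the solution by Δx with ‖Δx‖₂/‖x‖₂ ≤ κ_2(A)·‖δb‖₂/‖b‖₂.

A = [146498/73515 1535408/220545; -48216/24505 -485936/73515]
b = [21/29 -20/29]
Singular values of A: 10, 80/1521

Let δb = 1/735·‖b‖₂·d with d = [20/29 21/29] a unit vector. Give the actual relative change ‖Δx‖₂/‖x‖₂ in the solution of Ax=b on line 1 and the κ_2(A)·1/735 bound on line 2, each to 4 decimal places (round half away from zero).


0.2587
0.2587

σ_max = 10, σ_min = 80/1521
κ = σ_max/σ_min = 10/(80/1521) = 190.1250
worst-case relative error ≤ 190.1250 × 1/735 = 0.2587
solve Ax = b  →  x = [0.0280 0.0960]
2-norm of b is 1.0000; of x, 0.1000
re-solving with b+δb shifts x by Δx of norm 0.0259
relative error = 0.2587
realised/bound = 1 exactly: the bound is attained for this b and d


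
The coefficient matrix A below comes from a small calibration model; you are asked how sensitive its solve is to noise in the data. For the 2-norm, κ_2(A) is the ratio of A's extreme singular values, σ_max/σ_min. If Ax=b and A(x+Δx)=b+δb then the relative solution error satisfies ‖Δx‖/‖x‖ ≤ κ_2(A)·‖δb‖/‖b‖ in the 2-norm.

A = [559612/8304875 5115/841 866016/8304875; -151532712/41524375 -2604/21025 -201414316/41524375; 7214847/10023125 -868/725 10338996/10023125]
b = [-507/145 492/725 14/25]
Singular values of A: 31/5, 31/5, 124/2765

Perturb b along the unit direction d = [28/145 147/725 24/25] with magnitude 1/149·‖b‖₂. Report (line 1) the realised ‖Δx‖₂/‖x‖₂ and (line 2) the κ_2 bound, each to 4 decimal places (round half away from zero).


0.9279
0.9279

from the listed singular values, σ₁ = 31/5, σ_n = 124/2765
κ_2(A) = (31/5) / (124/2765) = 138.2500
κ_2(A)·‖δb‖/‖b‖ = 0.9279
solve Ax = b  →  x = [-0.0601 -0.5729 -0.0801]
2-norm of b is 3.6056; of x, 0.5815
re-solving with b+δb shifts x by Δx of norm 0.5396
dividing the unrounded norms, ‖Δx‖/‖x‖ = 0.9279
realised/bound = 1 exactly: the bound is attained for this b and d


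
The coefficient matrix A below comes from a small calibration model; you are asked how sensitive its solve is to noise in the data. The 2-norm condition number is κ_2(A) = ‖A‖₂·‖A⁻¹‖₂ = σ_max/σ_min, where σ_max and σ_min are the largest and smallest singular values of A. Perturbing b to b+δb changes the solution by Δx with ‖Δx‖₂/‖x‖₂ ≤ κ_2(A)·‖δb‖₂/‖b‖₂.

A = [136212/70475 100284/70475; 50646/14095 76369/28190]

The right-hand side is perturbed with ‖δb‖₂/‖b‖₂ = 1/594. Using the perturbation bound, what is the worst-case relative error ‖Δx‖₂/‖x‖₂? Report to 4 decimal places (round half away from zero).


0.3559

AᵀA = [82679141844/4966725625 62007188883/4966725625; 62007188883/4966725625 186033126649/19866902500]; tr = 20669987761/794676100, det = 3006756/198669025
char-poly roots: 2601/100 and 4624/7946761
κ = σ_max/σ_min = (51/10)/(68/2819) = 211.4250
bound on ‖Δx‖/‖x‖: κ·ε = 211.4250·1/594 = 0.3559


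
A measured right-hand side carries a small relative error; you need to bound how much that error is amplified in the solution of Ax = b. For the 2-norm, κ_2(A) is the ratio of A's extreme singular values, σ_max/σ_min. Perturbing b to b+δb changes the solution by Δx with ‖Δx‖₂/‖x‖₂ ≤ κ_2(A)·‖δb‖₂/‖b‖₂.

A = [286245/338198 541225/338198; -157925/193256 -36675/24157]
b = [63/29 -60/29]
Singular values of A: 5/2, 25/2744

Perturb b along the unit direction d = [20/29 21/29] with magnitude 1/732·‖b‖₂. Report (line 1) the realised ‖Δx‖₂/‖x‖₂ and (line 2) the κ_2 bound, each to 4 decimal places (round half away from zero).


0.3749
0.3749

from the listed singular values, σ₁ = 5/2, σ_n = 25/2744
condition number: (5/2) ÷ (25/2744) = 274.4000
worst-case relative error ≤ 274.4000 × 1/732 = 0.3749
solve Ax = b  →  x = [0.5647 1.0588]
2-norm of b is 3.0000; of x, 1.2000
δb = ε·‖b‖·d = [0.0028 0.0030]; solving A·Δx = δb gives ‖Δx‖ = 0.4498
dividing the unrounded norms, ‖Δx‖/‖x‖ = 0.3749
tightness: 0.3749 against a bound of 0.3749; the bound is attained (ratio 1)


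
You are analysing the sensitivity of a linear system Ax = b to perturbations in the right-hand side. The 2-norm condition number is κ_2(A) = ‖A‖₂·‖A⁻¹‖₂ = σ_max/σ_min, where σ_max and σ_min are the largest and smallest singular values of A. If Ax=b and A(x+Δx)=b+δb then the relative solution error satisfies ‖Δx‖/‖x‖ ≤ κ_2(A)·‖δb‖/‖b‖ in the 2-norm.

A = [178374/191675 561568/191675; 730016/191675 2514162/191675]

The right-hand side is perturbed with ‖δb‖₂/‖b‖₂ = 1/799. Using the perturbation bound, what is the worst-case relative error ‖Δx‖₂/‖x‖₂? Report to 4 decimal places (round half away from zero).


0.2340

AᵀA = [335955172/21855625 1151426304/21855625; 1151426304/21855625 3947869828/21855625]; tr = 6854120/34969, det = 38416/34969
eigenvalues of AᵀA: λ = (tr ± √(tr²−4·det))/2 = 196, 196/34969
κ = σ_max/σ_min = 14/(14/187) = 187.0000
bound on ‖Δx‖/‖x‖: κ·ε = 187.0000·1/799 = 0.2340


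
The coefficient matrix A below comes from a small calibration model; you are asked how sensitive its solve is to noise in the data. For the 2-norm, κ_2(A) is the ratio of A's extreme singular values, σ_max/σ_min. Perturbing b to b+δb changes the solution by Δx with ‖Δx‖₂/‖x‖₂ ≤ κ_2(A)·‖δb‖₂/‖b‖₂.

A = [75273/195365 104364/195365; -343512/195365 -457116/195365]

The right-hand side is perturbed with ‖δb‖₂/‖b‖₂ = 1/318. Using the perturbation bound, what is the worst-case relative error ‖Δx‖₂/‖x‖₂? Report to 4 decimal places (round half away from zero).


M = AᵀA = [73567233/22705225 98084844/22705225; 98084844/22705225 130783392/22705225]. tr(M)=8174025/908209, det(M)=1296/908209
char-poly roots: 9 and 144/908209
κ_2(A) = √(λ_max/λ_min) = √(9 / (144/908209)) = 238.2500
worst-case relative error ≤ 238.2500 × 1/318 = 0.7492

0.7492


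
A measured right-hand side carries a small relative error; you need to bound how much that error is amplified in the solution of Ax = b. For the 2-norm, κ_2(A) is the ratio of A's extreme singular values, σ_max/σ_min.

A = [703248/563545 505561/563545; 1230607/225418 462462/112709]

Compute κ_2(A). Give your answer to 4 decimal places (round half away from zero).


AᵀA = [23699030761/755700100 4443424713/188925025; 4443424713/188925025 3332759941/188925025]; tr = 1481202821/30228004, det = 1500625/30228004
char-poly roots: 49 and 30625/30228004
κ_2(A) = √(λ_max/λ_min) = √(49 / (30625/30228004)) = 219.9200

219.9200


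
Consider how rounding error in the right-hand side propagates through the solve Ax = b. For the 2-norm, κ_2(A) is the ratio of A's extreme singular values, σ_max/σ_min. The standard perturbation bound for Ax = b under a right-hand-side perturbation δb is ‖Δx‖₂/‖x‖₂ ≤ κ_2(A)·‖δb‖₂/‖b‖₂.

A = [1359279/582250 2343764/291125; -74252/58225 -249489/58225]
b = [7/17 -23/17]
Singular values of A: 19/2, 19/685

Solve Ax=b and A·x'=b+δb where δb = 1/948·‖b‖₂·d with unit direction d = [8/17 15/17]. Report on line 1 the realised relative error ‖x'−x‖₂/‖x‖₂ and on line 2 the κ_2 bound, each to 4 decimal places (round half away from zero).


from the listed singular values, σ₁ = 19/2, σ_n = 19/685
κ_2(A) = (19/2) / (19/685) = 342.5000
worst-case relative error ≤ 342.5000 × 1/948 = 0.3613
solve Ax = b  →  x = [34.6400 -9.9937]
2-norm of b is 1.4142; of x, 36.0528
re-solving with b+δb shifts x by Δx of norm 0.0538
relative error = 0.0015
realised/bound (from unrounded values) ≈ 0.0041

0.0015
0.3613


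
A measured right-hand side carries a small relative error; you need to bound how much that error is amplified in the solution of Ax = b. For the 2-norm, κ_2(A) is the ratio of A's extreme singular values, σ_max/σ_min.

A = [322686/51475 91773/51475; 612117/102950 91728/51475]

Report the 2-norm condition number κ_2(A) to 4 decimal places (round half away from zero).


142.0000

AᵀA = [940775553/12602500 68594526/3150625; 68594526/3150625 20019393/3150625]; tr = 1633365/20164, det = 6561/20164
λ_max, λ_min = (1633365/20164 ± √2667352039209/406586896)/2 = 81, 81/20164
σ_max=√81=9, σ_min=√(81/20164)=(9/142) → κ = 142.0000


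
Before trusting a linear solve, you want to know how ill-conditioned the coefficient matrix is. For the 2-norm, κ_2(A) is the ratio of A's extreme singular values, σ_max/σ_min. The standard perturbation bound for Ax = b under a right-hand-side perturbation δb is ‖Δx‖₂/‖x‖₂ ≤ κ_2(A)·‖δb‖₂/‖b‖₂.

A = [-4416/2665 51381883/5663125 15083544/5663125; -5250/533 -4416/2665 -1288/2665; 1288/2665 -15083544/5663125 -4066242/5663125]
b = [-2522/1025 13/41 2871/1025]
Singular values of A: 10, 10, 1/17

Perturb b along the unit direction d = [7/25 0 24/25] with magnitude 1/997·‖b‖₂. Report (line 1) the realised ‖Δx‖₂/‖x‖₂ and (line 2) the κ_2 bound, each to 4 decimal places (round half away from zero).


0.0019
0.1705

from the listed singular values, σ₁ = 10, σ_n = 1/17
κ_2(A) = 10 / (1/17) = 170.0000
worst-case relative error ≤ 170.0000 × 1/997 = 0.1705
solve Ax = b  →  x = [0.0231 -9.8228 32.5517]
‖b‖ = 3.7417, ‖x‖ = 34.0015
Δx = A⁻¹·δb where δb = 1/997·3.7417·d; ‖Δx‖ = 0.0638
realised ‖Δx‖/‖x‖ = 0.0019
so the bound overstates the realised error by a factor of ≈ 90.8728 (computed from the unrounded values)


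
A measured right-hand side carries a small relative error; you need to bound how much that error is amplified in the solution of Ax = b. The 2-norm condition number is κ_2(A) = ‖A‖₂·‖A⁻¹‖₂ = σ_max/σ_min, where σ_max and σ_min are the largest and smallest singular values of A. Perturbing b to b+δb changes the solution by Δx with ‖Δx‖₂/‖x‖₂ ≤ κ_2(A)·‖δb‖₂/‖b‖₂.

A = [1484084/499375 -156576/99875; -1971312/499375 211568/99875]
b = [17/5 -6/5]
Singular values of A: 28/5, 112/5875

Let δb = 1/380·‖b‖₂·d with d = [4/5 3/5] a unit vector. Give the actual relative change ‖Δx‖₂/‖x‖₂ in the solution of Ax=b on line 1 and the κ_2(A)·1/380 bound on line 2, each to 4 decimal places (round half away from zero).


largest singular value 28/5, smallest 112/5875
κ = σ_max/σ_min = (28/5)/(112/5875) = 293.7500
κ_2(A)·‖δb‖/‖b‖ = 0.7730
solve Ax = b  →  x = [49.8424 92.3162]
‖b‖ = 3.6056, ‖x‖ = 104.9121
with δb = [0.0076 0.0057], A·Δx = δb → ‖Δx‖ = 0.4977
realised ‖Δx‖/‖x‖ = 0.0047
realised/bound (from unrounded values) ≈ 0.0061

0.0047
0.7730


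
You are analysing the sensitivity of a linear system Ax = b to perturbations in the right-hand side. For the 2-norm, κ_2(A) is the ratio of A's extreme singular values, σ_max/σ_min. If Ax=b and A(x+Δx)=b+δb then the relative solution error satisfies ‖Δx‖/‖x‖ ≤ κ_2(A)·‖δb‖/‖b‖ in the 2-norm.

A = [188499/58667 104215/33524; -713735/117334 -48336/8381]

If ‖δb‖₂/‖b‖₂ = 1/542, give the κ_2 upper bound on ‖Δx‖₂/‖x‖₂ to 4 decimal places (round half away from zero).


M = AᵀA = [2254481461/47637604 306721845/6805372; 306721845/6805372 166929649/3888784]. tr(M)=20448845/226576, det(M)=130321/906304
char-poly roots: 361/4 and 361/226576
κ = σ_max/σ_min = (19/2)/(19/476) = 238.0000
κ_2(A)·‖δb‖/‖b‖ = 0.4391

0.4391


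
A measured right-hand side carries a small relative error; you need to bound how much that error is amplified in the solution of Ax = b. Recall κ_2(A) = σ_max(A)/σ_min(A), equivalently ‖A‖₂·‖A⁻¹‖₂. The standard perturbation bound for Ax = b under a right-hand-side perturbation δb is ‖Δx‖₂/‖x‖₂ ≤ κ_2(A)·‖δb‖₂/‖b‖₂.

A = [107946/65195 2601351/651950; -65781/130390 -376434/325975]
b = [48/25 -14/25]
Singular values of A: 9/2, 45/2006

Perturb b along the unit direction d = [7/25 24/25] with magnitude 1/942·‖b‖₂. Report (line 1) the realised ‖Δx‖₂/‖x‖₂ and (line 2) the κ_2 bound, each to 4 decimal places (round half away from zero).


0.2130
0.2130

from the listed singular values, σ₁ = 9/2, σ_n = 45/2006
κ_2(A) = (9/2) / (45/2006) = 200.6000
perturbation bound = 200.6000·1/942 = 0.2130
solve Ax = b  →  x = [0.1709 0.4103]
‖b‖ = 2.0000, ‖x‖ = 0.4444
δb = ε·‖b‖·d = [0.0006 0.0020]; solving A·Δx = δb gives ‖Δx‖ = 0.0946
realised ‖Δx‖/‖x‖ = 0.2130
so the bound is sharp here: realised error equals the bound


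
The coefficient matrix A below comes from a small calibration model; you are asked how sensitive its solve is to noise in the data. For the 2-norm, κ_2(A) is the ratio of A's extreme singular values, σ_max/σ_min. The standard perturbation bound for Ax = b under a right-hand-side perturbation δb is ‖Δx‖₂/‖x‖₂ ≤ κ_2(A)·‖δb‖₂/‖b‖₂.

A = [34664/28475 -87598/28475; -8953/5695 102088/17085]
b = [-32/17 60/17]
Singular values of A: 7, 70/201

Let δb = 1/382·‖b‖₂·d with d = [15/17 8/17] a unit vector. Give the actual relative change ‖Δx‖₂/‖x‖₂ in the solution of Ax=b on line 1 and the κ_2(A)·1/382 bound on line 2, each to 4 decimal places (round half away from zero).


from the listed singular values, σ₁ = 7, σ_n = 70/201
κ = σ_max/σ_min = 7/(70/201) = 20.1000
worst-case relative error ≤ 20.1000 × 1/382 = 0.0526
solve Ax = b  →  x = [-0.1600 0.5486]
‖b‖ = 4.0000, ‖x‖ = 0.5714
re-solving with b+δb shifts x by Δx of norm 0.0301
relative error = 0.0526
so the bound is sharp here: realised error equals the bound

0.0526
0.0526


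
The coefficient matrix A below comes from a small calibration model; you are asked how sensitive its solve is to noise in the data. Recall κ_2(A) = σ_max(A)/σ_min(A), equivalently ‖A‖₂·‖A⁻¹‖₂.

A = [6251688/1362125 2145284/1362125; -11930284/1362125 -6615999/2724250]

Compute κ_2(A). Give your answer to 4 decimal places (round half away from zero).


form AᵀA = [1004375248/10272025 292744746/10272025; 292744746/10272025 344251441/41088100] with trace 4361752433/41088100 and determinant 1800814096/256800625
char-poly roots: 10609/100 and 678976/10272025
κ_2(A) = √(λ_max/λ_min) = √((10609/100) / (678976/10272025)) = 40.0625

40.0625


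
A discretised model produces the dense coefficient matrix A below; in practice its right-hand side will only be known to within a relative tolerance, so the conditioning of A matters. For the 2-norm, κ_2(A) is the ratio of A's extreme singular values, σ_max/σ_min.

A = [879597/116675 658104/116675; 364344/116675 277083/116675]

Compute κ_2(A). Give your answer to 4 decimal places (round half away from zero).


359.0000

M = AᵀA = [1072707021/16110125 804520512/16110125; 804520512/16110125 603403389/16110125]. tr(M)=335222082/3222025, det(M)=6765201/80550625
char-poly roots: 2601/25 and 2601/3222025
so κ_2 = √((2601/25) / (2601/3222025)) = 359.0000


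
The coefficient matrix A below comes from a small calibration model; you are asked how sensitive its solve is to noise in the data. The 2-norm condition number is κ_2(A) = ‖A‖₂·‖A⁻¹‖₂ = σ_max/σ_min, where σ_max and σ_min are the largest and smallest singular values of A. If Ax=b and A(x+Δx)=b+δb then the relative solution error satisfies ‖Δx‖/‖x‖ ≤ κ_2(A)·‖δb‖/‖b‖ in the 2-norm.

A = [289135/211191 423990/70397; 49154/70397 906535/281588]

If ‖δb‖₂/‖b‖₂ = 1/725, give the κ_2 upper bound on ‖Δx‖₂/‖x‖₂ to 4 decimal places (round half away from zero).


0.3343

M = AᵀA = [364512421/154330929 359885155/34295762; 359885155/34295762 12796145425/274366096]. tr(M)=71979481/1468944, det(M)=60025/1468944
solving λ² − 71979481/1468944·λ + 60025/1468944 = 0 gives λ = 49, 1225/1468944
κ_2(A) = √(λ_max/λ_min) = √(49 / (1225/1468944)) = 242.4000
perturbation bound = 242.4000·1/725 = 0.3343


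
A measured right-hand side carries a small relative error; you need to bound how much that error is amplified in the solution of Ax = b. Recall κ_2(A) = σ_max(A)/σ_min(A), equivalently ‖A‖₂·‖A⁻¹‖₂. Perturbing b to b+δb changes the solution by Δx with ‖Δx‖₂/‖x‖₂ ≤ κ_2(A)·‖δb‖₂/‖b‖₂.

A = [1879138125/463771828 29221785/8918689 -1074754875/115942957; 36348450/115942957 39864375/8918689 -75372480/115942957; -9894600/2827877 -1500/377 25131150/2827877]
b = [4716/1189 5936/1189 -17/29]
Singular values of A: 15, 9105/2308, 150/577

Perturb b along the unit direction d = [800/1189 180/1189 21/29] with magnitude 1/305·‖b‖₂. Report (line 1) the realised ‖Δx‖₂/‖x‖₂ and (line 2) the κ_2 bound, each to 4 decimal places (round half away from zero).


0.0070
0.1892

σ_max = 15, σ_min = 150/577
κ = σ_max/σ_min = 15/(150/577) = 57.7000
κ_2(A)·‖δb‖/‖b‖ = 0.1892
solve Ax = b  →  x = [10.5970 1.0385 4.5712]
‖b‖ = 6.4031, ‖x‖ = 11.5875
Δx = A⁻¹·δb where δb = 1/305·6.4031·d; ‖Δx‖ = 0.0808
relative error = 0.0070
so the bound overstates the realised error by a factor of ≈ 27.1450 (computed from the unrounded values)


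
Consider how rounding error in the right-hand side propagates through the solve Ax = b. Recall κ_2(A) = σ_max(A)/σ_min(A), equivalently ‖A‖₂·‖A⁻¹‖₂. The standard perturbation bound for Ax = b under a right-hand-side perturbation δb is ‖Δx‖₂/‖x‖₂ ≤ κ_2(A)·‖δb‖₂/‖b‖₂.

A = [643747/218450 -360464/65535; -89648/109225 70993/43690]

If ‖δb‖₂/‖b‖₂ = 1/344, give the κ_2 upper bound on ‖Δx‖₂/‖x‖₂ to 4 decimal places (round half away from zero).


M = AᵀA = [714491609/76352644 -1004563040/57264483; -1004563040/57264483 22603889425/687173796]. tr(M)=50232377/1188882, det(M)=714025/9511056
eigenvalues of AᵀA: λ = (tr ± √(tr²−4·det))/2 = 169/4, 4225/2377764
so κ_2 = √((169/4) / (4225/2377764)) = 154.2000
perturbation bound = 154.2000·1/344 = 0.4483

0.4483


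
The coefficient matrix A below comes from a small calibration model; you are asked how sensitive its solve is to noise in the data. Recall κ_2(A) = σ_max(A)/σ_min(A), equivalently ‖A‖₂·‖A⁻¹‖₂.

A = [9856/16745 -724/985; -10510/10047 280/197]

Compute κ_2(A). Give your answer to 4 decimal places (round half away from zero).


59.1000

form AᵀA = [12580516/8732025 -5586896/2910675; -5586896/2910675 2484176/970225] with trace 1397524/349281 and determinant 1600/349281
solving λ² − 1397524/349281·λ + 1600/349281 = 0 gives λ = 4, 400/349281
κ_2(A) = √(λ_max/λ_min) = √(4 / (400/349281)) = 59.1000


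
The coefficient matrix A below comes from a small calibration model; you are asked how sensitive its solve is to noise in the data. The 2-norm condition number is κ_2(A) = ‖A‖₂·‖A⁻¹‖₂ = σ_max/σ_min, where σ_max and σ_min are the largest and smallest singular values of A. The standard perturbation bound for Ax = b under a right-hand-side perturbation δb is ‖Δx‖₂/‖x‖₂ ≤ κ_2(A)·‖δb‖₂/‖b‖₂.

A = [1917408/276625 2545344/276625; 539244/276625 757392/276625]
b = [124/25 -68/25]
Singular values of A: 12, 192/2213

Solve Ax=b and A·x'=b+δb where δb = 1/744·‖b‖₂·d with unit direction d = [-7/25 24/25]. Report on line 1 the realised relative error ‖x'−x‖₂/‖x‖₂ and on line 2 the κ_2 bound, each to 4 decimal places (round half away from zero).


largest singular value 12, smallest 192/2213
κ = σ_max/σ_min = 12/(192/2213) = 138.3125
bound on ‖Δx‖/‖x‖: κ·ε = 138.3125·1/744 = 0.1859
solve Ax = b  →  x = [37.0833 -27.3958]
‖b‖₂ = 5.6569 and ‖x‖₂ = 46.1054
Δx = A⁻¹·δb where δb = 1/744·5.6569·d; ‖Δx‖ = 0.0876
relative error = 0.0019
tightness: 0.0019 against a bound of 0.1859 (unrounded ratio ≈ 0.0102)

0.0019
0.1859


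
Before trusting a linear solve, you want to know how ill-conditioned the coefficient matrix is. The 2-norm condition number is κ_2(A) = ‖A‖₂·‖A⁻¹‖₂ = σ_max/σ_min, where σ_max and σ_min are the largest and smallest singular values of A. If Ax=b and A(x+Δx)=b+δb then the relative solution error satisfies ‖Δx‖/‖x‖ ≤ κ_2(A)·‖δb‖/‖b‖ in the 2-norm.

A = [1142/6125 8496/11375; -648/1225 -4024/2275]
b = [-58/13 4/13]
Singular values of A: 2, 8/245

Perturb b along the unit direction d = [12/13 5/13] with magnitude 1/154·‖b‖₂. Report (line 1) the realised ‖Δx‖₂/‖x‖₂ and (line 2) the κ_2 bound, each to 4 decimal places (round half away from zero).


σ_max = 2, σ_min = 8/245
condition number: 2 ÷ (8/245) = 61.2500
bound on ‖Δx‖/‖x‖: κ·ε = 61.2500·1/154 = 0.3977
solve Ax = b  →  x = [117.3200 -35.2600]
‖b‖₂ = 4.4721 and ‖x‖₂ = 122.5041
with δb = [0.0268 0.0112], A·Δx = δb → ‖Δx‖ = 0.8893
relative error = 0.0073
realised/bound (from unrounded values) ≈ 0.0183

0.0073
0.3977


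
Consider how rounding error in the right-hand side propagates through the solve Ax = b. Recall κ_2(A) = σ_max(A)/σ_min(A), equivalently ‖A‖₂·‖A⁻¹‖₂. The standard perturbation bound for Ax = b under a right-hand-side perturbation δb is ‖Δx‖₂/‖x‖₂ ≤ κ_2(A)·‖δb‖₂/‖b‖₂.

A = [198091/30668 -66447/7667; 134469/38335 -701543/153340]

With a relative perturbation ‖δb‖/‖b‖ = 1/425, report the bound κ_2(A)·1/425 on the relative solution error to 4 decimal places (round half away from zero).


AᵀA = [4395542209/81360400 -366262632/5085025; -366262632/5085025 7813993441/81360400]; tr = 244190713/1627208, det = 37515625/52070656
solving λ² − 244190713/1627208·λ + 37515625/52070656 = 0 gives λ = 2401/16, 15625/3254416
σ_max=√(2401/16)=(49/4), σ_min=√(15625/3254416)=(125/1804) → κ = 176.7920
worst-case relative error ≤ 176.7920 × 1/425 = 0.4160

0.4160


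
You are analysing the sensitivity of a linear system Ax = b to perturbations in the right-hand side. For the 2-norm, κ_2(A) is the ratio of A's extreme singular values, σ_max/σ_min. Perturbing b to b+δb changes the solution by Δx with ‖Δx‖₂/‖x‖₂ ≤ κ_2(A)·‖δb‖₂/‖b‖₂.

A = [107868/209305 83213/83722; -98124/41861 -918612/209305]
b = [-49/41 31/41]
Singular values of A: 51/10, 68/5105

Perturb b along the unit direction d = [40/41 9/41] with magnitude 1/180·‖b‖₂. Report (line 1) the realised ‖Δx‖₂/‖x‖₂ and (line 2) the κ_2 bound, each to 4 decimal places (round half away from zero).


0.0079
2.1271

largest singular value 51/10, smallest 68/5105
κ = σ_max/σ_min = (51/10)/(68/5105) = 382.8750
worst-case relative error ≤ 382.8750 × 1/180 = 2.1271
solve Ax = b  →  x = [66.1491 -35.5017]
‖b‖ = 1.4142, ‖x‖ = 75.0738
re-solving with b+δb shifts x by Δx of norm 0.5898
relative error = 0.0079
realised/bound (from unrounded values) ≈ 0.0037


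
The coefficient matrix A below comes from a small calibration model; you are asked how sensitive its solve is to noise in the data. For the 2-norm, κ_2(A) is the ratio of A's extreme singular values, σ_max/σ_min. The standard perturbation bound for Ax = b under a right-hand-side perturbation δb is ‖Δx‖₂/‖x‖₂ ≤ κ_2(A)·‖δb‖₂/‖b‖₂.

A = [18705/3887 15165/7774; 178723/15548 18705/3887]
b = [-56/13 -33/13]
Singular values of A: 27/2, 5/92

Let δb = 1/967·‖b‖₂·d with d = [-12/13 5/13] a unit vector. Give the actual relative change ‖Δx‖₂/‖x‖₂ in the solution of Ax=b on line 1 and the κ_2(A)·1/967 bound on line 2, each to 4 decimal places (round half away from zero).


from the listed singular values, σ₁ = 27/2, σ_n = 5/92
κ = σ_max/σ_min = (27/2)/(5/92) = 248.4000
bound on ‖Δx‖/‖x‖: κ·ε = 248.4000·1/967 = 0.2569
solve Ax = b  →  x = [-21.5043 50.8399]
‖b‖ = 5.0000, ‖x‖ = 55.2008
re-solving with b+δb shifts x by Δx of norm 0.0951
dividing the unrounded norms, ‖Δx‖/‖x‖ = 0.0017
realised/bound (from unrounded values) ≈ 0.0067

0.0017
0.2569


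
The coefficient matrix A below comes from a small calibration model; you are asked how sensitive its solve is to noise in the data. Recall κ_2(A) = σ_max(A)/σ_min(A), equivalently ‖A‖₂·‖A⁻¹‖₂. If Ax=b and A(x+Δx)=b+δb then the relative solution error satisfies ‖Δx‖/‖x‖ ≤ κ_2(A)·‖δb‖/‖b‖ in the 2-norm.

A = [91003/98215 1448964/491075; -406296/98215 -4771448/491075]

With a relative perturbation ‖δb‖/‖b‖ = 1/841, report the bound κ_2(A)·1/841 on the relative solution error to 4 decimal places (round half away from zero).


0.0449

M = AᵀA = [6934319425/385847449 16563842460/385847449; 16563842460/385847449 39785940304/385847449]. tr(M)=276451241/2283121, det(M)=23425600/2283121
solving λ² − 276451241/2283121·λ + 23425600/2283121 = 0 gives λ = 121, 193600/2283121
σ_max=√121=11, σ_min=√(193600/2283121)=(440/1511) → κ = 37.7750
worst-case relative error ≤ 37.7750 × 1/841 = 0.0449


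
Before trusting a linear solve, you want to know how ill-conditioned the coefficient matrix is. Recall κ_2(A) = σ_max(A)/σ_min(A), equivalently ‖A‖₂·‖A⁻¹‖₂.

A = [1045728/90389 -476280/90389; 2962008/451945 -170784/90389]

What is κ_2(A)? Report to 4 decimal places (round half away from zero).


AᵀA = [124955597376/706762225 -10367336448/141352445; -10367336448/141352445 885847104/28270489]; tr = 870424704/4182025, det = 26873856/167281
eigenvalues of AᵀA: λ = (tr ± √(tr²−4·det))/2 = 5184/25, 129600/167281
κ_2(A) = √(λ_max/λ_min) = √((5184/25) / (129600/167281)) = 16.3600

16.3600


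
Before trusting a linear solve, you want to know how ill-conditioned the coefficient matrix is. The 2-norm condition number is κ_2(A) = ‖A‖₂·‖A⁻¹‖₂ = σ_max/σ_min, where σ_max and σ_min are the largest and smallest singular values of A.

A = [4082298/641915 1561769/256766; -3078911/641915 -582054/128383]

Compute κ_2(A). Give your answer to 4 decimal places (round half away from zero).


354.1600

M = AᵀA = [1045793996269/16482194689 995979139155/16482194689; 995979139155/16482194689 3794269845025/65928778756]. tr(M)=9485666861/78393316, det(M)=9150625/78393316
λ_max, λ_min = (9485666861/78393316 ± √89975006406524703321/6145511993475856)/2 = 121, 75625/78393316
κ_2(A) = √(λ_max/λ_min) = √(121 / (75625/78393316)) = 354.1600


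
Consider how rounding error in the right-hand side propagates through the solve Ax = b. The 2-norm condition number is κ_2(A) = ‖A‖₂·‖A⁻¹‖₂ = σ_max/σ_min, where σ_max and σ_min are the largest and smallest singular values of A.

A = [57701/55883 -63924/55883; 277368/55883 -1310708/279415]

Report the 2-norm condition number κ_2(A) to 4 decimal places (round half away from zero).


58.7500

form AᵀA = [47746825/1857769 -227240244/9288845; -227240244/9288845 1082755744/46444225] with trace 2706809/55225 and determinant 38416/55225
λ_max, λ_min = (2706809/55225 ± √7318328868081/3049800625)/2 = 49, 784/55225
κ_2(A) = √(λ_max/λ_min) = √(49 / (784/55225)) = 58.7500


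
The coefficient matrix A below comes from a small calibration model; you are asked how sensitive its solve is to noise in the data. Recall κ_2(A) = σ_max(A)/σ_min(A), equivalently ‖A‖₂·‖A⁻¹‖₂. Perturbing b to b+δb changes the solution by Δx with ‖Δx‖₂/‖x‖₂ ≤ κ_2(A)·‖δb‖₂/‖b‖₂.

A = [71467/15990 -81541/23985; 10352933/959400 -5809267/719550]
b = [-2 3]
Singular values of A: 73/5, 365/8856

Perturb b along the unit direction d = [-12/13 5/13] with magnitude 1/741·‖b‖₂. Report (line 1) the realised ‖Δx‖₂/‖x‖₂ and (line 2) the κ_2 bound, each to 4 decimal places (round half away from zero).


0.0016
0.4781

largest singular value 73/5, smallest 365/8856
κ_2(A) = (73/5) / (365/8856) = 354.2400
perturbation bound = 354.2400·1/741 = 0.4781
solve Ax = b  →  x = [43.7830 58.1490]
‖b‖ = 3.6056, ‖x‖ = 72.7892
Δx = A⁻¹·δb where δb = 1/741·3.6056·d; ‖Δx‖ = 0.1181
relative error = 0.0016
tightness: 0.0016 against a bound of 0.4781 (unrounded ratio ≈ 0.0034)


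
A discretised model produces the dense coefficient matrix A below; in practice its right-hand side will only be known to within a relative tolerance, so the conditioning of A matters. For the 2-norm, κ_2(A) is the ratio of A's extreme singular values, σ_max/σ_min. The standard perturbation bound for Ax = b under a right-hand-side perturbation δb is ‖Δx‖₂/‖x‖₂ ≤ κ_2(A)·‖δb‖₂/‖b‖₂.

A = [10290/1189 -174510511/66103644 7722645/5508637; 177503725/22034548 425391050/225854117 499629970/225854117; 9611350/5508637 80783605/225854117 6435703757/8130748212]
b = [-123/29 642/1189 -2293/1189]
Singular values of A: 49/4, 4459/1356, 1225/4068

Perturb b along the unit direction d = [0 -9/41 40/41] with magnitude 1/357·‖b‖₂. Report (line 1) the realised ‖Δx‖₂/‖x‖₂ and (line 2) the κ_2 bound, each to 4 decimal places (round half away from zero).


0.0065
0.1139

largest singular value 49/4, smallest 1225/4068
κ = σ_max/σ_min = (49/4)/(1225/4068) = 40.6800
worst-case relative error ≤ 40.6800 × 1/357 = 0.1139
solve Ax = b  →  x = [1.2190 2.3242 -6.1738]
‖b‖ = 4.6904, ‖x‖ = 6.7085
re-solving with b+δb shifts x by Δx of norm 0.0436
dividing the unrounded norms, ‖Δx‖/‖x‖ = 0.0065
realised/bound (from unrounded values) ≈ 0.0571


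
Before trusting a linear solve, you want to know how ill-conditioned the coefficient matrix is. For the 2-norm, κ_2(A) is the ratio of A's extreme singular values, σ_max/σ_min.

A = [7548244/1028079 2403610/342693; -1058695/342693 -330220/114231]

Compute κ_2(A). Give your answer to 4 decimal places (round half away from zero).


AᵀA = [396825463969/6254120889 125973107260/2084706963; 125973107260/2084706963 39992593300/694902321]; tr = 899832109/7436529, det = 1464100/7436529
λ_max, λ_min = (899832109/7436529 ± √809654273098952281/55301963567841)/2 = 121, 12100/7436529
κ_2(A) = √(λ_max/λ_min) = √(121 / (12100/7436529)) = 272.7000

272.7000


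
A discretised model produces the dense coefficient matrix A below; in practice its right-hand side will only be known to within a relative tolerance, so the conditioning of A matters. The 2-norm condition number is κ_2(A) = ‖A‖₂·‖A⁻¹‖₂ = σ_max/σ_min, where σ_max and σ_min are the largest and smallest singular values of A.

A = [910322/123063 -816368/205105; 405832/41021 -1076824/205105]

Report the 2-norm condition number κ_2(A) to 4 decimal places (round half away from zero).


form AᵀA = [135940156100/890853057 -24166901920/296951019; -24166901920/296951019 4296486208/98983673] with trace 10271090116/52403121 and determinant 15366400/52403121
eigenvalues of AᵀA: λ = (tr ± √(tr²−4·det))/2 = 196, 78400/52403121
so κ_2 = √(196 / (78400/52403121)) = 361.9500

361.9500


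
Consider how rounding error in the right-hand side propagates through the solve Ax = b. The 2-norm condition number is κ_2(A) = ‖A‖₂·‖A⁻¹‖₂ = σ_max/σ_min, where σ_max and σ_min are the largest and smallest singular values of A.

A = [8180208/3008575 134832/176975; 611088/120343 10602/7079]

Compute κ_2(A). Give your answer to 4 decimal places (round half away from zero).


176.9750

form AᵀA = [1039130251776/31320150625 303069156768/31320150625; 303069156768/31320150625 88431170724/31320150625] with trace 1804098276/50112241 and determinant 2073600/50112241
solving λ² − 1804098276/50112241·λ + 2073600/50112241 = 0 gives λ = 36, 57600/50112241
κ_2(A) = √(λ_max/λ_min) = √(36 / (57600/50112241)) = 176.9750
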